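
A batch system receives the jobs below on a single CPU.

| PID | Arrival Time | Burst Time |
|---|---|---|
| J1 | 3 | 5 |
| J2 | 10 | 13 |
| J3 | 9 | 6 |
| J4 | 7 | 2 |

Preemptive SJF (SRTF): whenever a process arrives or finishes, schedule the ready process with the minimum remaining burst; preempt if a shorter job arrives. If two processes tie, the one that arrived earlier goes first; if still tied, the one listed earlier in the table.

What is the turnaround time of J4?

Timeline: | idle 0-3 | J1 3-8 | J4 8-10 | J3 10-16 | J2 16-29 |
Completion: J1=8  J2=29  J3=16  J4=10
Turnaround (C−A): J1=5  J2=19  J3=7  J4=3
Turnaround(J4) = completion − arrival = 10 − 7 = 3

3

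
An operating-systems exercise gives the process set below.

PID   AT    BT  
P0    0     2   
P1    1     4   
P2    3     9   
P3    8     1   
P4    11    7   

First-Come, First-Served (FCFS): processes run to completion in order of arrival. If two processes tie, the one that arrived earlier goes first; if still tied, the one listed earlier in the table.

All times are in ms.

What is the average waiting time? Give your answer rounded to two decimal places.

3.20

Schedule: | P0 0-2 | P1 2-6 | P2 6-15 | P3 15-16 | P4 16-23 |
Completion: P0=2  P1=6  P2=15  P3=16  P4=23
Turnaround (C−A): P0=2  P1=5  P2=12  P3=8  P4=12
Waiting times: P0=0, P1=1, P2=3, P3=7, P4=5
Average waiting = (0+1+3+7+5) / 5 = 16/5 = 3.20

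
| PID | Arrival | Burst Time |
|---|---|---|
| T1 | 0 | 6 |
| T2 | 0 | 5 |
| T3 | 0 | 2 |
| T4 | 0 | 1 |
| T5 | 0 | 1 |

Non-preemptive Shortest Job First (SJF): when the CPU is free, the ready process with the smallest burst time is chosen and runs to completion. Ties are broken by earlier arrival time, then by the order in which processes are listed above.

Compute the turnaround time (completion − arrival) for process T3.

4

Timeline: | T4 0-1 | T5 1-2 | T3 2-4 | T2 4-9 | T1 9-15 |
Completion: T1=15  T2=9  T3=4  T4=1  T5=2
Turnaround (C−A): T1=15  T2=9  T3=4  T4=1  T5=2
Turnaround(T3) = completion − arrival = 4 − 0 = 4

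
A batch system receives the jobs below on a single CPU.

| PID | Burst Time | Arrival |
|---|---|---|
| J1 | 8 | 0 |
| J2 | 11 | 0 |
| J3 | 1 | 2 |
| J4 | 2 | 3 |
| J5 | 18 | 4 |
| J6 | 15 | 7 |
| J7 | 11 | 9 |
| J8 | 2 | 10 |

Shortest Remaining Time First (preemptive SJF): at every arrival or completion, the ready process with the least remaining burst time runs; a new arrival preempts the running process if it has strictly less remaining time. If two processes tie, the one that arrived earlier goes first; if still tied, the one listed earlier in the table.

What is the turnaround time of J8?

3

Schedule: | J1 0-2 | J3 2-3 | J4 3-5 | J1 5-11 | J8 11-13 | J2 13-24 | J7 24-35 | J6 35-50 | J5 50-68 |
Completion: J1=11  J2=24  J3=3  J4=5  J5=68  J6=50  J7=35  J8=13
Turnaround (C−A): J1=11  J2=24  J3=1  J4=2  J5=64  J6=43  J7=26  J8=3
Turnaround(J8) = completion − arrival = 13 − 10 = 3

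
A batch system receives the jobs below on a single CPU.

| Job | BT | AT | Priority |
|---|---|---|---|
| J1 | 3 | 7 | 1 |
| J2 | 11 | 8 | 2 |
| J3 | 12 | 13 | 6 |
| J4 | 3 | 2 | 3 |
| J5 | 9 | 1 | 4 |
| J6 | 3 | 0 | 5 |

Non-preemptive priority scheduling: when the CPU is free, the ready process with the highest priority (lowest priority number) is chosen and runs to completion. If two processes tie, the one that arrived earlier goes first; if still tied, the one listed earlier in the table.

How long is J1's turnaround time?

11

Gantt: | J6 0-3 | J4 3-6 | J5 6-15 | J1 15-18 | J2 18-29 | J3 29-41 |
Completion: J1=18  J2=29  J3=41  J4=6  J5=15  J6=3
Turnaround (C−A): J1=11  J2=21  J3=28  J4=4  J5=14  J6=3
Turnaround(J1) = completion − arrival = 18 − 7 = 11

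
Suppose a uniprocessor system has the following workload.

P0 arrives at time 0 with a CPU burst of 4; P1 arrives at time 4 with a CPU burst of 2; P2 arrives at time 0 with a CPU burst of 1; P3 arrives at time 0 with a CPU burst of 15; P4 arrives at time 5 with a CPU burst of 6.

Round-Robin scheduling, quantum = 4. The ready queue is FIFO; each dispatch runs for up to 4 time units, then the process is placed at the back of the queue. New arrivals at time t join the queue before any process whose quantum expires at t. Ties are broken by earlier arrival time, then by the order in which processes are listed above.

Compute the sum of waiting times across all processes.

Timeline: | P0 0-4 | P2 4-5 | P3 5-9 | P1 9-11 | P4 11-15 | P3 15-19 | P4 19-21 | P3 21-28 |
Completion: P0=4  P1=11  P2=5  P3=28  P4=21
Turnaround (C−A): P0=4  P1=7  P2=5  P3=28  P4=16
Waiting = turnaround − burst: P0=0, P1=5, P2=4, P3=13, P4=10
Total waiting = 0 + 5 + 4 + 13 + 10 = 32

32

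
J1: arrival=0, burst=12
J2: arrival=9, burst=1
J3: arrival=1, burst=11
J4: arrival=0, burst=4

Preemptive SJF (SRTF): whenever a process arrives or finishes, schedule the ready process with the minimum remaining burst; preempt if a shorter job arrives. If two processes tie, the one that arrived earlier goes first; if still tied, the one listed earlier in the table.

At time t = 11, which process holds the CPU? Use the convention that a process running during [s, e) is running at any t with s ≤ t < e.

Schedule: | J4 0-4 | J3 4-9 | J2 9-10 | J3 10-16 | J1 16-28 |
Completion: J1=28  J2=10  J3=16  J4=4
Turnaround (C−A): J1=28  J2=1  J3=15  J4=4

J3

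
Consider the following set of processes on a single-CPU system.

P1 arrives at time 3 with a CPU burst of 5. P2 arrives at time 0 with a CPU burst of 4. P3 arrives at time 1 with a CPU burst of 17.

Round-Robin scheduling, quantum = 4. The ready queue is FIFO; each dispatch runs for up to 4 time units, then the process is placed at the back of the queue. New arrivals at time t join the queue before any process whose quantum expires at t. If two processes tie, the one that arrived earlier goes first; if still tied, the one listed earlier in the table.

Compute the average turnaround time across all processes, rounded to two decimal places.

Schedule: | P2 0-4 | P3 4-8 | P1 8-12 | P3 12-16 | P1 16-17 | P3 17-26 |
Completion: P1=17  P2=4  P3=26
Turnaround (C−A): P1=14  P2=4  P3=25
Turnaround times: P1=14, P2=4, P3=25
Average turnaround = (14+4+25) / 3 = 43/3 = 14.33

14.33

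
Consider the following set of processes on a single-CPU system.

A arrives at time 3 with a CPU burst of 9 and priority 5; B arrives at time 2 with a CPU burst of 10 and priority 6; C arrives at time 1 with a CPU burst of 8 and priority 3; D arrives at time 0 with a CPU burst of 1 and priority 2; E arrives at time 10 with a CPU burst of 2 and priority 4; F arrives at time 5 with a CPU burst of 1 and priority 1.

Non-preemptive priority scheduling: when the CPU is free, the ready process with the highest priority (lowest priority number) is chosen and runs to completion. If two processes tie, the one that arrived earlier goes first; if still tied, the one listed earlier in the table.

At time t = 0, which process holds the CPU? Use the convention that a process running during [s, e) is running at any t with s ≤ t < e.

Schedule: | D 0-1 | C 1-9 | F 9-10 | E 10-12 | A 12-21 | B 21-31 |
Completion: A=21  B=31  C=9  D=1  E=12  F=10
Turnaround (C−A): A=18  B=29  C=8  D=1  E=2  F=5

D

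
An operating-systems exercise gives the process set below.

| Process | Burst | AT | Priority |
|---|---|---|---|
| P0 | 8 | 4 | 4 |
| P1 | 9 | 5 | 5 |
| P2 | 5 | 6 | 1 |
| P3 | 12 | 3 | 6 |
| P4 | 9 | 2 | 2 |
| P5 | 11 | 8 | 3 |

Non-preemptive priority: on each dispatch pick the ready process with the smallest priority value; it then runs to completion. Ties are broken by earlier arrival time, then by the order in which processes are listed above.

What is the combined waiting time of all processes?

Gantt: | idle 0-2 | P4 2-11 | P2 11-16 | P5 16-27 | P0 27-35 | P1 35-44 | P3 44-56 |
Completion: P0=35  P1=44  P2=16  P3=56  P4=11  P5=27
Turnaround (C−A): P0=31  P1=39  P2=10  P3=53  P4=9  P5=19
Waiting = turnaround − burst: P0=23, P1=30, P2=5, P3=41, P4=0, P5=8
Total waiting = 23 + 30 + 5 + 41 + 0 + 8 = 107

107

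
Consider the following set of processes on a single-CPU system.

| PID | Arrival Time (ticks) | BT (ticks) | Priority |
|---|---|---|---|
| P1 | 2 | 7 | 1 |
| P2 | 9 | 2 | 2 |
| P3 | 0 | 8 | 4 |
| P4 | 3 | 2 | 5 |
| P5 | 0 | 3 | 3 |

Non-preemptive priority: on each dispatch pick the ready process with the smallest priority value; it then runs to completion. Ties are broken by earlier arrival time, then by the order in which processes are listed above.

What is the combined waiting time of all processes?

31

Timeline: | P5 0-3 | P1 3-10 | P2 10-12 | P3 12-20 | P4 20-22 |
Completion: P1=10  P2=12  P3=20  P4=22  P5=3
Waiting = turnaround − burst: P1=1, P2=1, P3=12, P4=17, P5=0
Total waiting = 1 + 1 + 12 + 17 + 0 = 31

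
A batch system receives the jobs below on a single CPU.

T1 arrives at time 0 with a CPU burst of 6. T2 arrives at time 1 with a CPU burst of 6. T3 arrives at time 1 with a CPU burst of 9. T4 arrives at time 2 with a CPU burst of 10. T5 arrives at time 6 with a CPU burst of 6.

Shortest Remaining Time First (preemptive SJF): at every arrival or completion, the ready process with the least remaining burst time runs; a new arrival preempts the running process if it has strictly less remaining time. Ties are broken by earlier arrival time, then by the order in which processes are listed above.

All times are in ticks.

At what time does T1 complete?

Gantt: | T1 0-6 | T2 6-12 | T5 12-18 | T3 18-27 | T4 27-37 |
Completion: T1=6  T2=12  T3=27  T4=37  T5=18
Turnaround (C−A): T1=6  T2=11  T3=26  T4=35  T5=12

6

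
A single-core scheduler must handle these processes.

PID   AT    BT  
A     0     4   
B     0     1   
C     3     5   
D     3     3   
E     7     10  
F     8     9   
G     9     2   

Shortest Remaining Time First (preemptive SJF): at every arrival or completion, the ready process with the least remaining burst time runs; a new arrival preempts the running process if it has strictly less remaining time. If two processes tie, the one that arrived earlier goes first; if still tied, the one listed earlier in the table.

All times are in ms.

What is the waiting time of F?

7

Timeline: | B 0-1 | A 1-5 | D 5-8 | C 8-9 | G 9-11 | C 11-15 | F 15-24 | E 24-34 |
Completion: A=5  B=1  C=15  D=8  E=34  F=24  G=11
Turnaround (C−A): A=5  B=1  C=12  D=5  E=27  F=16  G=2
Waiting(F) = turnaround − burst = 16 − 9 = 7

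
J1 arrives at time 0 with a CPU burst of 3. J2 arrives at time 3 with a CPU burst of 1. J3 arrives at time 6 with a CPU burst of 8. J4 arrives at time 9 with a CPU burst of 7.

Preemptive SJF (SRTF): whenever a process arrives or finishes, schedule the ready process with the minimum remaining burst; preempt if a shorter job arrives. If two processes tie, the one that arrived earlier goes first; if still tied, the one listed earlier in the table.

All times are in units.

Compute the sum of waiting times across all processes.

5

Schedule: | J1 0-3 | J2 3-4 | idle 4-6 | J3 6-14 | J4 14-21 |
Completion: J1=3  J2=4  J3=14  J4=21
Waiting = turnaround − burst: J1=0, J2=0, J3=0, J4=5
Total waiting = 0 + 0 + 0 + 5 = 5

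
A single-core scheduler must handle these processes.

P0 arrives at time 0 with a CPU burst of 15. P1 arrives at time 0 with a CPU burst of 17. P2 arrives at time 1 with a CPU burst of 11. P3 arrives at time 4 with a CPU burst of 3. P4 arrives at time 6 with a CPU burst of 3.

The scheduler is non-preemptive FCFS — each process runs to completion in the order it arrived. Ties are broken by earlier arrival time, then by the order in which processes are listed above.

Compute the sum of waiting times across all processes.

Timeline: | P0 0-15 | P1 15-32 | P2 32-43 | P3 43-46 | P4 46-49 |
Completion: P0=15  P1=32  P2=43  P3=46  P4=49
Waiting = turnaround − burst: P0=0, P1=15, P2=31, P3=39, P4=40
Total waiting = 0 + 15 + 31 + 39 + 40 = 125

125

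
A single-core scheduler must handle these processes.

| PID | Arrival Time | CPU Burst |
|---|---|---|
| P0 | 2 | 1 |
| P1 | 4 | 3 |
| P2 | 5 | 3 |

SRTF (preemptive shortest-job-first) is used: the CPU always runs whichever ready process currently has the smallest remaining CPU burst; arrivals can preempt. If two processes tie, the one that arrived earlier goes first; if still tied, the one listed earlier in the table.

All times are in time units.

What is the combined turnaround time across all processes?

Gantt: | idle 0-2 | P0 2-3 | idle 3-4 | P1 4-7 | P2 7-10 |
Completion: P0=3  P1=7  P2=10
Turnaround (C−A): P0=1  P1=3  P2=5
Turnaround = completion − arrival: P0=1, P1=3, P2=5
Total turnaround = 1 + 3 + 5 = 9

9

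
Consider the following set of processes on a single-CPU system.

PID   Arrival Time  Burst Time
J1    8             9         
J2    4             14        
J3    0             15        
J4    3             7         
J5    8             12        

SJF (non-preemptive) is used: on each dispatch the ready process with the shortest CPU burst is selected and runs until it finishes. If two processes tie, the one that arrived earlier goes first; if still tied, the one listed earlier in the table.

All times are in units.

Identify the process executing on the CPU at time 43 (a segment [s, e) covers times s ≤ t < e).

J2

Gantt: | J3 0-15 | J4 15-22 | J1 22-31 | J5 31-43 | J2 43-57 |
Completion: J1=31  J2=57  J3=15  J4=22  J5=43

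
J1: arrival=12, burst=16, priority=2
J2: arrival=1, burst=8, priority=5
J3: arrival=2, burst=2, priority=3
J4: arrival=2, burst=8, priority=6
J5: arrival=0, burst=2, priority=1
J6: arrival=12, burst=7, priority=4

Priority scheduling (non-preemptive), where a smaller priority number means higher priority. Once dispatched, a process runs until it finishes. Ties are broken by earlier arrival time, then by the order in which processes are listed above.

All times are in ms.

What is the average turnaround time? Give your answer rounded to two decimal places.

Timeline: | J5 0-2 | J3 2-4 | J2 4-12 | J1 12-28 | J6 28-35 | J4 35-43 |
Completion: J1=28  J2=12  J3=4  J4=43  J5=2  J6=35
Turnaround (C−A): J1=16  J2=11  J3=2  J4=41  J5=2  J6=23
Turnaround times: J1=16, J2=11, J3=2, J4=41, J5=2, J6=23
Average turnaround = (16+11+2+41+2+23) / 6 = 95/6 = 15.83

15.83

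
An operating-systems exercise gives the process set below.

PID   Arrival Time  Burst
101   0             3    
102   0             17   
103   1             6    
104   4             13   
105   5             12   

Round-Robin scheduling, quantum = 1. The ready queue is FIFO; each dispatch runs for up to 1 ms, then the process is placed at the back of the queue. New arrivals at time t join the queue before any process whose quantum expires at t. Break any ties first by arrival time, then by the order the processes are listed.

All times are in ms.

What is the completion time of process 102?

51

Gantt: | 101 0-1 | 102 1-2 | 103 2-3 | 101 3-4 | 102 4-5 | 103 5-6 | 104 6-7 | 101 7-8 | 105 8-9 | 102 9-10 | 103 10-11 | 104 11-12 | 105 12-13 | 102 13-14 | 103 14-15 | 104 15-16 | 105 16-17 | 102 17-18 | 103 18-19 | 104 19-20 | 105 20-21 | 102 21-22 | 103 22-23 | 104 23-24 | 105 24-25 | 102 25-26 | 104 26-27 | 105 27-28 | 102 28-29 | 104 29-30 | 105 30-31 | 102 31-32 | 104 32-33 | 105 33-34 | 102 34-35 | 104 35-36 | 105 36-37 | 102 37-38 | 104 38-39 | 105 39-40 | 102 40-41 | 104 41-42 | 105 42-43 | 102 43-44 | 104 44-45 | 105 45-46 | 102 46-47 | 104 47-48 | 102 48-51 |
Completion: 101=8  102=51  103=23  104=48  105=46
Turnaround (C−A): 101=8  102=51  103=22  104=44  105=41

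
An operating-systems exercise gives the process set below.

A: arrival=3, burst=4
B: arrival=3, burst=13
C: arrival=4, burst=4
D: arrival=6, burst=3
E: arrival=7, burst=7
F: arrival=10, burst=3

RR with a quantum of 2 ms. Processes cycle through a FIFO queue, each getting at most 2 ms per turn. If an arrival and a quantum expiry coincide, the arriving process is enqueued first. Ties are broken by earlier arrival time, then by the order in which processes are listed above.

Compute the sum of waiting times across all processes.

Gantt: | idle 0-3 | A 3-5 | B 5-7 | C 7-9 | A 9-11 | D 11-13 | E 13-15 | B 15-17 | C 17-19 | F 19-21 | D 21-22 | E 22-24 | B 24-26 | F 26-27 | E 27-29 | B 29-31 | E 31-32 | B 32-37 |
Completion: A=11  B=37  C=19  D=22  E=32  F=27
Waiting = turnaround − burst: A=4, B=21, C=11, D=13, E=18, F=14
Total waiting = 4 + 21 + 11 + 13 + 18 + 14 = 81

81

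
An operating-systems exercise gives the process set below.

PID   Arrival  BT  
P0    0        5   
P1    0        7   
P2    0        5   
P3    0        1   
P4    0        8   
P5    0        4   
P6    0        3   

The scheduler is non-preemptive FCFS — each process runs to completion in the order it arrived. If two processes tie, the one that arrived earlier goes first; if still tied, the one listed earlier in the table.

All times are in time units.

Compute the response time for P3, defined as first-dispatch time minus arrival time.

17

Schedule: | P0 0-5 | P1 5-12 | P2 12-17 | P3 17-18 | P4 18-26 | P5 26-30 | P6 30-33 |
Completion: P0=5  P1=12  P2=17  P3=18  P4=26  P5=30  P6=33
Response(P3) = first start − arrival = 17 − 0 = 17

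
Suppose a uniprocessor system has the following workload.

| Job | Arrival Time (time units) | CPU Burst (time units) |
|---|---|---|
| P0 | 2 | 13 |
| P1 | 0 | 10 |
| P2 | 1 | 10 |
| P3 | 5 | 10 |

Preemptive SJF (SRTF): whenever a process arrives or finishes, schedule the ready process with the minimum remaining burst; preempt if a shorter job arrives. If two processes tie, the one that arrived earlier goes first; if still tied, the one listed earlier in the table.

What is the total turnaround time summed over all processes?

Gantt: | P1 0-10 | P2 10-20 | P3 20-30 | P0 30-43 |
Completion: P0=43  P1=10  P2=20  P3=30
Turnaround = completion − arrival: P0=41, P1=10, P2=19, P3=25
Total turnaround = 41 + 10 + 19 + 25 = 95

95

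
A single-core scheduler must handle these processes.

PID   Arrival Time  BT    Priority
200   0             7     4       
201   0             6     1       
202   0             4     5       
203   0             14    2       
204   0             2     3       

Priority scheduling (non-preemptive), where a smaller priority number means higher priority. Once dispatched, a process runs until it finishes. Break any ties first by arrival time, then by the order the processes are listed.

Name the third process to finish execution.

204

Timeline: | 201 0-6 | 203 6-20 | 204 20-22 | 200 22-29 | 202 29-33 |
Completion: 200=29  201=6  202=33  203=20  204=22
Finish order: 201 → 203 → 204 → 200 → 202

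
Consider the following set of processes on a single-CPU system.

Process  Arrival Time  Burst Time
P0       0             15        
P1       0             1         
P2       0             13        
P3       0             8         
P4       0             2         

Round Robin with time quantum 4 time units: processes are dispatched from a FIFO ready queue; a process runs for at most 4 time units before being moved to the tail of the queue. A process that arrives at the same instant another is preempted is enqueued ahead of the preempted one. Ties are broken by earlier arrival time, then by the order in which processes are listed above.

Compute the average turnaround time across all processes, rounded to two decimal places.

Schedule: | P0 0-4 | P1 4-5 | P2 5-9 | P3 9-13 | P4 13-15 | P0 15-19 | P2 19-23 | P3 23-27 | P0 27-31 | P2 31-35 | P0 35-38 | P2 38-39 |
Completion: P0=38  P1=5  P2=39  P3=27  P4=15
Turnaround (C−A): P0=38  P1=5  P2=39  P3=27  P4=15
Turnaround times: P0=38, P1=5, P2=39, P3=27, P4=15
Average turnaround = (38+5+39+27+15) / 5 = 124/5 = 24.80

24.80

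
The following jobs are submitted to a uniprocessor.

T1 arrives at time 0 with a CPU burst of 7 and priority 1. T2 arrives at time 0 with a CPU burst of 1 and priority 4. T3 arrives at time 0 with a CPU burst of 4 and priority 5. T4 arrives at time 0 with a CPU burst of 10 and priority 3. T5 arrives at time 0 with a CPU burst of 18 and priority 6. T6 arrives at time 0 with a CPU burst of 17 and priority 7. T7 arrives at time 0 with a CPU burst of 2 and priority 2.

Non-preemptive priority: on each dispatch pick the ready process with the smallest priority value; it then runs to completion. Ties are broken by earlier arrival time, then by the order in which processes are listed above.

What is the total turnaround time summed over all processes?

Schedule: | T1 0-7 | T7 7-9 | T4 9-19 | T2 19-20 | T3 20-24 | T5 24-42 | T6 42-59 |
Completion: T1=7  T2=20  T3=24  T4=19  T5=42  T6=59  T7=9
Turnaround = completion − arrival: T1=7, T2=20, T3=24, T4=19, T5=42, T6=59, T7=9
Total turnaround = 7 + 20 + 24 + 19 + 42 + 59 + 9 = 180

180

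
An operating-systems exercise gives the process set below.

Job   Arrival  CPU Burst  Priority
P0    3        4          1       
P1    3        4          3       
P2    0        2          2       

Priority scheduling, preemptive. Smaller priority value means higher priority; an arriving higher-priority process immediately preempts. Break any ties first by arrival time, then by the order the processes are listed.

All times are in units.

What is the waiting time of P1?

4

Schedule: | P2 0-2 | idle 2-3 | P0 3-7 | P1 7-11 |
Completion: P0=7  P1=11  P2=2
Turnaround (C−A): P0=4  P1=8  P2=2
Waiting(P1) = turnaround − burst = 8 − 4 = 4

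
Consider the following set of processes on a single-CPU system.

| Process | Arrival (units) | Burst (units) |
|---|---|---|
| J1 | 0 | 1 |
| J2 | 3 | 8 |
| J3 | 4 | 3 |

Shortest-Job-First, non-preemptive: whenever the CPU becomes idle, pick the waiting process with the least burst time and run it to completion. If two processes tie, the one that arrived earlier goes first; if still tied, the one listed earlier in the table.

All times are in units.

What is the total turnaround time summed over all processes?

Timeline: | J1 0-1 | idle 1-3 | J2 3-11 | J3 11-14 |
Completion: J1=1  J2=11  J3=14
Turnaround (C−A): J1=1  J2=8  J3=10
Turnaround = completion − arrival: J1=1, J2=8, J3=10
Total turnaround = 1 + 8 + 10 = 19

19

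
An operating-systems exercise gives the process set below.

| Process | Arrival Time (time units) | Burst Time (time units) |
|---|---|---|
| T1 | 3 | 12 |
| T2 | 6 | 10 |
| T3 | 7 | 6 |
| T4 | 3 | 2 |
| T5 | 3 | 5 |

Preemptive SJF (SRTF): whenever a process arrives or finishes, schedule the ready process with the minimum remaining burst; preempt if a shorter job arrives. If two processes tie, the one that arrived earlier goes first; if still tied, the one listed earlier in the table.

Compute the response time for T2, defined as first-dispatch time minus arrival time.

Schedule: | idle 0-3 | T4 3-5 | T5 5-10 | T3 10-16 | T2 16-26 | T1 26-38 |
Completion: T1=38  T2=26  T3=16  T4=5  T5=10
Response(T2) = first start − arrival = 16 − 6 = 10

10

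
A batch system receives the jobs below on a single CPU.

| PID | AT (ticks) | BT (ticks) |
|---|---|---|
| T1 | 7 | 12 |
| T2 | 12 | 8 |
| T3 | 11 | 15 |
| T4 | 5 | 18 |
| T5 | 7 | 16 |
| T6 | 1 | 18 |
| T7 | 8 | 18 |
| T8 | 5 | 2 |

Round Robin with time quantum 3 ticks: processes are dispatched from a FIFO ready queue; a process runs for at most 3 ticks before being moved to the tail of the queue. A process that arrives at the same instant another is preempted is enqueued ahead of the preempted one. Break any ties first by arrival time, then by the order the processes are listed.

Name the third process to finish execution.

T1

Schedule: | idle 0-1 | T6 1-7 | T4 7-10 | T8 10-12 | T1 12-15 | T5 15-18 | T6 18-21 | T7 21-24 | T4 24-27 | T3 27-30 | T2 30-33 | T1 33-36 | T5 36-39 | T6 39-42 | T7 42-45 | T4 45-48 | T3 48-51 | T2 51-54 | T1 54-57 | T5 57-60 | T6 60-63 | T7 63-66 | T4 66-69 | T3 69-72 | T2 72-74 | T1 74-77 | T5 77-80 | T6 80-83 | T7 83-86 | T4 86-89 | T3 89-92 | T5 92-95 | T7 95-98 | T4 98-101 | T3 101-104 | T5 104-105 | T7 105-108 |
Completion: T1=77  T2=74  T3=104  T4=101  T5=105  T6=83  T7=108  T8=12
Turnaround (C−A): T1=70  T2=62  T3=93  T4=96  T5=98  T6=82  T7=100  T8=7
Finish order: T8 → T2 → T1 → T6 → T4 → T3 → T5 → T7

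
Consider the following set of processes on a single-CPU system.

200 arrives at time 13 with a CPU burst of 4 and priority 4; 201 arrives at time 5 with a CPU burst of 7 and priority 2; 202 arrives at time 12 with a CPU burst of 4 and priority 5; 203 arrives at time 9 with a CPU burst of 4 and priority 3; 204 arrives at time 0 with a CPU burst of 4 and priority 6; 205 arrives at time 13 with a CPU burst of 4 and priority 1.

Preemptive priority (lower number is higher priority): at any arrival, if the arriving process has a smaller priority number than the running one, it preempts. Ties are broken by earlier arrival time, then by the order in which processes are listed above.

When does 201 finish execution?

Timeline: | 204 0-4 | idle 4-5 | 201 5-12 | 203 12-13 | 205 13-17 | 203 17-20 | 200 20-24 | 202 24-28 |
Completion: 200=24  201=12  202=28  203=20  204=4  205=17

12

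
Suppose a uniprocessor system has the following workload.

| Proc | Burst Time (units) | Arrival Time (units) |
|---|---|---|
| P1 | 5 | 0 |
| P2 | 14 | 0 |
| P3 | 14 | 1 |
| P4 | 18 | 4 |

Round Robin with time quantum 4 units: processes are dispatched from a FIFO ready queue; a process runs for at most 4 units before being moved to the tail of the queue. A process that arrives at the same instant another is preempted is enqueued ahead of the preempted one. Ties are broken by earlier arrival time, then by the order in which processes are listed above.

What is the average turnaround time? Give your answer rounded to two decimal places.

37.75

Schedule: | P1 0-4 | P2 4-8 | P3 8-12 | P4 12-16 | P1 16-17 | P2 17-21 | P3 21-25 | P4 25-29 | P2 29-33 | P3 33-37 | P4 37-41 | P2 41-43 | P3 43-45 | P4 45-51 |
Completion: P1=17  P2=43  P3=45  P4=51
Turnaround (C−A): P1=17  P2=43  P3=44  P4=47
Turnaround times: P1=17, P2=43, P3=44, P4=47
Average turnaround = (17+43+44+47) / 4 = 151/4 = 37.75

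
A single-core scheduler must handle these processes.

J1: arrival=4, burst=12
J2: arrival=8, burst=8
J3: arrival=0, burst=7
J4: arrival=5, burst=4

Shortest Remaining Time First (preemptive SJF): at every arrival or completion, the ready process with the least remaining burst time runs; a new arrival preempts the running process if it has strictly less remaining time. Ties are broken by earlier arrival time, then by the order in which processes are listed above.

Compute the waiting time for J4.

Gantt: | J3 0-7 | J4 7-11 | J2 11-19 | J1 19-31 |
Completion: J1=31  J2=19  J3=7  J4=11
Turnaround (C−A): J1=27  J2=11  J3=7  J4=6
Waiting(J4) = turnaround − burst = 6 − 4 = 2

2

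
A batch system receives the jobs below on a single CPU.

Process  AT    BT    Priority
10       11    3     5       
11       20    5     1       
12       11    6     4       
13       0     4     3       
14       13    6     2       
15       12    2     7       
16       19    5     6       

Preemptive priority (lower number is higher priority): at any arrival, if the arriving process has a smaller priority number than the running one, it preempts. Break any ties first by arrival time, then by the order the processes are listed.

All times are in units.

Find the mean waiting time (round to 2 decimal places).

Timeline: | 13 0-4 | idle 4-11 | 12 11-13 | 14 13-19 | 12 19-20 | 11 20-25 | 12 25-28 | 10 28-31 | 16 31-36 | 15 36-38 |
Completion: 10=31  11=25  12=28  13=4  14=19  15=38  16=36
Turnaround (C−A): 10=20  11=5  12=17  13=4  14=6  15=26  16=17
Waiting times: 10=17, 11=0, 12=11, 13=0, 14=0, 15=24, 16=12
Average waiting = (17+0+11+0+0+24+12) / 7 = 64/7 = 9.14

9.14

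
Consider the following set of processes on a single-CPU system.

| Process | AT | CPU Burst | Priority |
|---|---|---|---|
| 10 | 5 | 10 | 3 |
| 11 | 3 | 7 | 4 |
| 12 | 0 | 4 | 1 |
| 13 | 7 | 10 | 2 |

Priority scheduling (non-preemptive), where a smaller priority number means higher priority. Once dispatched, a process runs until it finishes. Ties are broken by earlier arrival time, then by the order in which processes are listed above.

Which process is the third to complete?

Gantt: | 12 0-4 | 11 4-11 | 13 11-21 | 10 21-31 |
Completion: 10=31  11=11  12=4  13=21
Finish order: 12 → 11 → 13 → 10

13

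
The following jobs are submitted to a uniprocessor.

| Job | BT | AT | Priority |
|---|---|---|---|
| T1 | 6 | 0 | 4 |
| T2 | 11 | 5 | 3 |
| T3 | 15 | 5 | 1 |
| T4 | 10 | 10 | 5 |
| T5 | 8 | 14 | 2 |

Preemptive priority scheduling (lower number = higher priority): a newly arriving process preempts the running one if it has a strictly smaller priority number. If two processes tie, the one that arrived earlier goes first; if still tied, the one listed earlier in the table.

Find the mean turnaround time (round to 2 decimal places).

28.60

Gantt: | T1 0-5 | T3 5-20 | T5 20-28 | T2 28-39 | T1 39-40 | T4 40-50 |
Completion: T1=40  T2=39  T3=20  T4=50  T5=28
Turnaround (C−A): T1=40  T2=34  T3=15  T4=40  T5=14
Turnaround times: T1=40, T2=34, T3=15, T4=40, T5=14
Average turnaround = (40+34+15+40+14) / 5 = 143/5 = 28.60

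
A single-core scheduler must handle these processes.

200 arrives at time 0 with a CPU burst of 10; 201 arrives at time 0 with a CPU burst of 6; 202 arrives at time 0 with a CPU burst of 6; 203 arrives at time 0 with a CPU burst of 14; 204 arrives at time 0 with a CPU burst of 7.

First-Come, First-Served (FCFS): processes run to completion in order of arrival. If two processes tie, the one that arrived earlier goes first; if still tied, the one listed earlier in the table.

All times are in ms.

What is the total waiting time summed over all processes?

84

Schedule: | 200 0-10 | 201 10-16 | 202 16-22 | 203 22-36 | 204 36-43 |
Completion: 200=10  201=16  202=22  203=36  204=43
Turnaround (C−A): 200=10  201=16  202=22  203=36  204=43
Waiting = turnaround − burst: 200=0, 201=10, 202=16, 203=22, 204=36
Total waiting = 0 + 10 + 16 + 22 + 36 = 84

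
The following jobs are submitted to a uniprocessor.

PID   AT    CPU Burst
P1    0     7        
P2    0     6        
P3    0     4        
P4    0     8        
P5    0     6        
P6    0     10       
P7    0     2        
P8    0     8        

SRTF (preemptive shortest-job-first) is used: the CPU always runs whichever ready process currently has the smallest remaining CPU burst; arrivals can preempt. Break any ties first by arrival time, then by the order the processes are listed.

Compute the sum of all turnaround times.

188

Gantt: | P7 0-2 | P3 2-6 | P2 6-12 | P5 12-18 | P1 18-25 | P4 25-33 | P8 33-41 | P6 41-51 |
Completion: P1=25  P2=12  P3=6  P4=33  P5=18  P6=51  P7=2  P8=41
Turnaround = completion − arrival: P1=25, P2=12, P3=6, P4=33, P5=18, P6=51, P7=2, P8=41
Total turnaround = 25 + 12 + 6 + 33 + 18 + 51 + 2 + 41 = 188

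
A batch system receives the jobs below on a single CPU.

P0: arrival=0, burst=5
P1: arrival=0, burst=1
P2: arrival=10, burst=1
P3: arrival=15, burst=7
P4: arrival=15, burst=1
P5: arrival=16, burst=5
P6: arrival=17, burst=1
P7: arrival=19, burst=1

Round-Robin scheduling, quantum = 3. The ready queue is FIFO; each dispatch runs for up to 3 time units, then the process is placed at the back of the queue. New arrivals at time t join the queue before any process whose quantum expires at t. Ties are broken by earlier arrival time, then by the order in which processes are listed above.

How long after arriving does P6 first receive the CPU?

Timeline: | P0 0-3 | P1 3-4 | P0 4-6 | idle 6-10 | P2 10-11 | idle 11-15 | P3 15-18 | P4 18-19 | P5 19-22 | P6 22-23 | P3 23-26 | P7 26-27 | P5 27-29 | P3 29-30 |
Completion: P0=6  P1=4  P2=11  P3=30  P4=19  P5=29  P6=23  P7=27
Turnaround (C−A): P0=6  P1=4  P2=1  P3=15  P4=4  P5=13  P6=6  P7=8
Response(P6) = first start − arrival = 22 − 17 = 5

5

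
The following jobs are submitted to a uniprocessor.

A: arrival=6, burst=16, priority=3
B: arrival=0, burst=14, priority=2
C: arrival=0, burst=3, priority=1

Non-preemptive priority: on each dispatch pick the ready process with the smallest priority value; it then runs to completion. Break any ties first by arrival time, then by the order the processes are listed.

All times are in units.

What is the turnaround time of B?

Gantt: | C 0-3 | B 3-17 | A 17-33 |
Completion: A=33  B=17  C=3
Turnaround(B) = completion − arrival = 17 − 0 = 17

17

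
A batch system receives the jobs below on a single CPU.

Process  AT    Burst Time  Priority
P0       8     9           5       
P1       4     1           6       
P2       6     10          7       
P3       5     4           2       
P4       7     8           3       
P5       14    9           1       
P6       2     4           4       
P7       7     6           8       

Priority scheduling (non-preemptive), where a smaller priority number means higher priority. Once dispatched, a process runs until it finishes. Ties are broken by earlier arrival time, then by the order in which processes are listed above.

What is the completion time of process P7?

53

Schedule: | idle 0-2 | P6 2-6 | P3 6-10 | P4 10-18 | P5 18-27 | P0 27-36 | P1 36-37 | P2 37-47 | P7 47-53 |
Completion: P0=36  P1=37  P2=47  P3=10  P4=18  P5=27  P6=6  P7=53
Turnaround (C−A): P0=28  P1=33  P2=41  P3=5  P4=11  P5=13  P6=4  P7=46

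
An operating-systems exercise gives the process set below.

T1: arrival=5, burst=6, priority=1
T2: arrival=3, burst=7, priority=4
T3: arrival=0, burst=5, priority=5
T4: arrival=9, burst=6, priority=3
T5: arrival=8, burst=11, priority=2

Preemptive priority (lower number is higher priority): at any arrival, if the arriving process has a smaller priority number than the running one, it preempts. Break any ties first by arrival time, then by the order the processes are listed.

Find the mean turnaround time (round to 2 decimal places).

Schedule: | T3 0-3 | T2 3-5 | T1 5-11 | T5 11-22 | T4 22-28 | T2 28-33 | T3 33-35 |
Completion: T1=11  T2=33  T3=35  T4=28  T5=22
Turnaround (C−A): T1=6  T2=30  T3=35  T4=19  T5=14
Turnaround times: T1=6, T2=30, T3=35, T4=19, T5=14
Average turnaround = (6+30+35+19+14) / 5 = 104/5 = 20.80

20.80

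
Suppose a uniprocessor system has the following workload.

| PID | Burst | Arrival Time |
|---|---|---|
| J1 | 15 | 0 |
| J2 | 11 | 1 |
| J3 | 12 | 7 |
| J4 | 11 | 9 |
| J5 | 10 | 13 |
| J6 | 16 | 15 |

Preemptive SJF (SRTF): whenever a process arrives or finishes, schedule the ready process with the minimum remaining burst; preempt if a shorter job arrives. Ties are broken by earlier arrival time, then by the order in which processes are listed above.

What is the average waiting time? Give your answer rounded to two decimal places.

21.17

Gantt: | J1 0-1 | J2 1-12 | J4 12-23 | J5 23-33 | J3 33-45 | J1 45-59 | J6 59-75 |
Completion: J1=59  J2=12  J3=45  J4=23  J5=33  J6=75
Waiting times: J1=44, J2=0, J3=26, J4=3, J5=10, J6=44
Average waiting = (44+0+26+3+10+44) / 6 = 127/6 = 21.17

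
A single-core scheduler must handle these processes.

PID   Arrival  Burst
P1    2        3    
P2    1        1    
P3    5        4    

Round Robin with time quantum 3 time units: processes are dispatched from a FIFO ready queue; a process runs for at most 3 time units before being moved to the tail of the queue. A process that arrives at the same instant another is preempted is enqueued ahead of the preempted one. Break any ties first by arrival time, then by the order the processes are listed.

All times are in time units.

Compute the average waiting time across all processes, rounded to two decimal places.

Timeline: | idle 0-1 | P2 1-2 | P1 2-5 | P3 5-9 |
Completion: P1=5  P2=2  P3=9
Turnaround (C−A): P1=3  P2=1  P3=4
Waiting times: P1=0, P2=0, P3=0
Average waiting = (0+0+0) / 3 = 0/3 = 0.00

0.00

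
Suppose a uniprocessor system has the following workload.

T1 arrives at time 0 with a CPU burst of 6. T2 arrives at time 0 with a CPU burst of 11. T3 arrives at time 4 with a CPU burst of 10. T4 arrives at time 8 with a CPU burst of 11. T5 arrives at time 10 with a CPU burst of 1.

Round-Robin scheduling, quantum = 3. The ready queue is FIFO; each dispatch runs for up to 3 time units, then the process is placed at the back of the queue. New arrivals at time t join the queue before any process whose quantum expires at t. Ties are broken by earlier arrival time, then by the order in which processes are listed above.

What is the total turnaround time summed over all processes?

Schedule: | T1 0-3 | T2 3-6 | T1 6-9 | T3 9-12 | T2 12-15 | T4 15-18 | T5 18-19 | T3 19-22 | T2 22-25 | T4 25-28 | T3 28-31 | T2 31-33 | T4 33-36 | T3 36-37 | T4 37-39 |
Completion: T1=9  T2=33  T3=37  T4=39  T5=19
Turnaround (C−A): T1=9  T2=33  T3=33  T4=31  T5=9
Turnaround = completion − arrival: T1=9, T2=33, T3=33, T4=31, T5=9
Total turnaround = 9 + 33 + 33 + 31 + 9 = 115

115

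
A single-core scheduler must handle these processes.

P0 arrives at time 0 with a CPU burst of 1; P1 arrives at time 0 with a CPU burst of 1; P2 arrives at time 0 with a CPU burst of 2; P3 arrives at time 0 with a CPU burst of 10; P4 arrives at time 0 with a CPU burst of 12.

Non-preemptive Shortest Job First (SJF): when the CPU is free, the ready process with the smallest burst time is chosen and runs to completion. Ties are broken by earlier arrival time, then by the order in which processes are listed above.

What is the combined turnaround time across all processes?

Schedule: | P0 0-1 | P1 1-2 | P2 2-4 | P3 4-14 | P4 14-26 |
Completion: P0=1  P1=2  P2=4  P3=14  P4=26
Turnaround = completion − arrival: P0=1, P1=2, P2=4, P3=14, P4=26
Total turnaround = 1 + 2 + 4 + 14 + 26 = 47

47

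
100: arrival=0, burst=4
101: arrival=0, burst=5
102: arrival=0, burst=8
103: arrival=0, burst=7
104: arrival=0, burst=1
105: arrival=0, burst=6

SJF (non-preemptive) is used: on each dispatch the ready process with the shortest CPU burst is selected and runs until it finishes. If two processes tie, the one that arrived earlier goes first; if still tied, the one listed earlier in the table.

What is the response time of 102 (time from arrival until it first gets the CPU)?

Timeline: | 104 0-1 | 100 1-5 | 101 5-10 | 105 10-16 | 103 16-23 | 102 23-31 |
Completion: 100=5  101=10  102=31  103=23  104=1  105=16
Response(102) = first start − arrival = 23 − 0 = 23

23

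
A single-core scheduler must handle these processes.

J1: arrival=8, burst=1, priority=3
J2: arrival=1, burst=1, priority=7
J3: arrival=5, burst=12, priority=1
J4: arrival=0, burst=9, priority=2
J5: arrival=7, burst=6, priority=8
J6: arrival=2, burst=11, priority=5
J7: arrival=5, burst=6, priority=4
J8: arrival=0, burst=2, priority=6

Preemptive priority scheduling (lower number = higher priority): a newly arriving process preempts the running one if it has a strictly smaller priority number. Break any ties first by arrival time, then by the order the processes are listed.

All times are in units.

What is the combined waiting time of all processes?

Schedule: | J4 0-5 | J3 5-17 | J4 17-21 | J1 21-22 | J7 22-28 | J6 28-39 | J8 39-41 | J2 41-42 | J5 42-48 |
Completion: J1=22  J2=42  J3=17  J4=21  J5=48  J6=39  J7=28  J8=41
Waiting = turnaround − burst: J1=13, J2=40, J3=0, J4=12, J5=35, J6=26, J7=17, J8=39
Total waiting = 13 + 40 + 0 + 12 + 35 + 26 + 17 + 39 = 182

182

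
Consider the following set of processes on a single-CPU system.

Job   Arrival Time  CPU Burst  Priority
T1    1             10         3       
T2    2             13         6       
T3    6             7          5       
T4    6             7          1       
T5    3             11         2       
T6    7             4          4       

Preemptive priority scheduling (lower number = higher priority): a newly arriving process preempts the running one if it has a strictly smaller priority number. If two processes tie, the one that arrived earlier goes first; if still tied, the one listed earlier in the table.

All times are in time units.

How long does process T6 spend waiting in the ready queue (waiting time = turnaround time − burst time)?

22

Timeline: | idle 0-1 | T1 1-3 | T5 3-6 | T4 6-13 | T5 13-21 | T1 21-29 | T6 29-33 | T3 33-40 | T2 40-53 |
Completion: T1=29  T2=53  T3=40  T4=13  T5=21  T6=33
Waiting(T6) = turnaround − burst = 26 − 4 = 22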